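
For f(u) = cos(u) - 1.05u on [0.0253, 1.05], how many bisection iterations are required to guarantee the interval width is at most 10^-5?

17

Initial width b − a = 1.05 − 0.0253 = 1.024700.
After n steps the width is (b−a)/2^n; need (b−a)/2^n ≤ 10^-5.
So n ≥ log₂(1.024700/10^-5) = log₂(102470.0000) ≈ 16.6448.
Hence n = 17.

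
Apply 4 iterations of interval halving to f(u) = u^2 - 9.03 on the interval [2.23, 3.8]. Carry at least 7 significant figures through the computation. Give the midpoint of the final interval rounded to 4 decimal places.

2.9659

f(2.230000) = -4.057100, f(3.800000) = 5.410000 (opposite signs)
step 1: m = 3.015000, f(m) = 0.060225 > 0 → root in [2.230000, 3.015000]
step 2: m = 2.622500, f(m) = -2.152494 < 0 → root in [2.622500, 3.015000]
step 3: m = 2.818750, f(m) = -1.084648 < 0 → root in [2.818750, 3.015000]
step 4: m = 2.916875, f(m) = -0.521840 < 0 → root in [2.916875, 3.015000]
Midpoint of [2.916875, 3.015000] = 2.965937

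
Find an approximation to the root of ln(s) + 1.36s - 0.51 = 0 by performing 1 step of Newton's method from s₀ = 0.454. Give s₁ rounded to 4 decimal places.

Newton update: s ← s − f(s)/f'(s).
f'(s) = 1/s + 1.36
s_0 = 0.454000: f = -0.682218, f' = 3.562643 → s_1 = 0.454000 - (-0.682218)/(3.562643) = 0.645492

0.6455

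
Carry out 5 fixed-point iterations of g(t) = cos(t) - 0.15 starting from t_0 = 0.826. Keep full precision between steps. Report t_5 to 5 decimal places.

0.63255

t_1 = g(0.826000) = 0.527822
t_2 = g(0.527822) = 0.713906
t_3 = g(0.713906) = 0.605810
t_4 = g(0.605810) = 0.672041
t_5 = g(0.672041) = 0.632553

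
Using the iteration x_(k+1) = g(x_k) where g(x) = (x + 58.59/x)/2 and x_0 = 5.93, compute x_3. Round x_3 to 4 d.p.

7.6544

x_1 = g(5.930000) = 7.905135
x_2 = g(7.905135) = 7.658387
x_3 = g(7.658387) = 7.654412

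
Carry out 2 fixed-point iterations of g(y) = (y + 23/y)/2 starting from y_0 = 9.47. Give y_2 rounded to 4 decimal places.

y_1 = g(9.470000) = 5.949361
y_2 = g(5.949361) = 4.907661

4.9077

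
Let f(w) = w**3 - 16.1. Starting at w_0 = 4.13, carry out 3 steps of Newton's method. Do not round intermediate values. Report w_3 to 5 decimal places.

2.52817

f'(w) = 3w**2
w_0 = 4.130000: f = 54.344997, f' = 51.170700 → w_1 = 4.130000 - (54.344997)/(51.170700) = 3.067967
w_1 = 3.067967: f = 12.776985, f' = 28.237256 → w_2 = 3.067967 - (12.776985)/(28.237256) = 2.615480
w_2 = 2.615480: f = 1.791802, f' = 20.522203 → w_3 = 2.615480 - (1.791802)/(20.522203) = 2.528169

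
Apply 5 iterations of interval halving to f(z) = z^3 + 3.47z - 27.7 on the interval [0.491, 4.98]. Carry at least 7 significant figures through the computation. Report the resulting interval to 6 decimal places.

[2.595219, 2.735500]

f(0.491000) = -25.877859, f(4.980000) = 113.086592 (opposite signs)
step 1: m = 2.735500, f(m) = 2.261823 > 0 → root in [0.491000, 2.735500]
step 2: m = 1.613250, f(m) = -17.903417 < 0 → root in [1.613250, 2.735500]
step 3: m = 2.174375, f(m) = -9.874677 < 0 → root in [2.174375, 2.735500]
step 4: m = 2.454937, f(m) = -4.386151 < 0 → root in [2.454937, 2.735500]
step 5: m = 2.595219, f(m) = -1.215376 < 0 → root in [2.595219, 2.735500]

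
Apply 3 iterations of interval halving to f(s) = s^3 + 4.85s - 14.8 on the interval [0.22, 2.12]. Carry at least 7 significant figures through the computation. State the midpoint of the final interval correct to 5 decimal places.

f(0.220000) = -13.722352, f(2.120000) = 5.010128 (opposite signs)
step 1: m = 1.170000, f(m) = -7.523887 < 0 → root in [1.170000, 2.120000]
step 2: m = 1.645000, f(m) = -2.370339 < 0 → root in [1.645000, 2.120000]
step 3: m = 1.882500, f(m) = 1.001340 > 0 → root in [1.645000, 1.882500]
Midpoint of [1.645000, 1.882500] = 1.763750

1.76375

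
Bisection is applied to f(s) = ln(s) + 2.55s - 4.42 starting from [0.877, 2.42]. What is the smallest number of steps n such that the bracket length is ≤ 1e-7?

24

Initial width b − a = 2.42 − 0.877 = 1.543000.
After n steps the width is (b−a)/2^n; need (b−a)/2^n ≤ 1e-7.
So n ≥ log₂(1.543000/1e-7) = log₂(15430000.0000) ≈ 23.8792.
Hence n = 24.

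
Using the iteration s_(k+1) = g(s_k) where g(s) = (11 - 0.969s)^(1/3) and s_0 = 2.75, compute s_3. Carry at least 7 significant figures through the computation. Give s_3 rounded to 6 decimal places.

s_1 = g(2.750000) = 2.027556
s_2 = g(2.027556) = 2.082800
s_3 = g(2.082800) = 2.078678

2.078678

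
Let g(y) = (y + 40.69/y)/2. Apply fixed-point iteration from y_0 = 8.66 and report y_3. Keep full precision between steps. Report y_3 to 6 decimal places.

6.378875

y_1 = g(8.660000) = 6.679307
y_2 = g(6.679307) = 6.385628
y_3 = g(6.385628) = 6.378875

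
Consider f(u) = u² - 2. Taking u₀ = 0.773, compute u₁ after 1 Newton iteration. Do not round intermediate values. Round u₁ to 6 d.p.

Newton update: u ← u − f(u)/f'(u).
f'(u) = 2u
u_0 = 0.773000: f = -1.402471, f' = 1.546000 → u_1 = 0.773000 - (-1.402471)/(1.546000) = 1.680161

1.680161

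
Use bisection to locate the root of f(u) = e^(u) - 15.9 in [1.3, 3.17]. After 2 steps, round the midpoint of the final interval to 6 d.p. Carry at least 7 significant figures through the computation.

f(1.300000) = -12.230703, f(3.170000) = 7.907484 (opposite signs)
step 1: m = 2.235000, f(m) = -6.553518 < 0 → root in [2.235000, 3.170000]
step 2: m = 2.702500, f(m) = -0.983022 < 0 → root in [2.702500, 3.170000]
Midpoint of [2.702500, 3.170000] = 2.936250

2.936250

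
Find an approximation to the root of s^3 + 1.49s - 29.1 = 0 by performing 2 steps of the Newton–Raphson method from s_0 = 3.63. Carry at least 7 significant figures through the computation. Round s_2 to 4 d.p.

2.9195

f'(s) = 3s^2 + 1.49
s_0 = 3.630000: f = 24.140847, f' = 41.020700 → s_1 = 3.630000 - (24.140847)/(41.020700) = 3.041496
s_1 = 3.041496: f = 3.567789, f' = 29.242093 → s_2 = 3.041496 - (3.567789)/(29.242093) = 2.919487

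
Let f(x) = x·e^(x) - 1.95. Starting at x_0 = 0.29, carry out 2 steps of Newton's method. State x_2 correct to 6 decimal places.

f'(x) = (x + 1)·e^(x)
x_0 = 0.290000: f = -1.562436, f' = 1.723991 → x_1 = 0.290000 - (-1.562436)/(1.723991) = 1.196290
x_1 = 1.196290: f = 2.007114, f' = 7.264935 → x_2 = 1.196290 - (2.007114)/(7.264935) = 0.920016

0.920016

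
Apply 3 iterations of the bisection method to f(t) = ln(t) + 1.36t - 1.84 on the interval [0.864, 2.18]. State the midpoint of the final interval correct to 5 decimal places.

1.27525

f(0.864000) = -0.811143, f(2.180000) = 1.904125 (opposite signs)
step 1: m = 1.522000, f(m) = 0.649945 > 0 → root in [0.864000, 1.522000]
step 2: m = 1.193000, f(m) = -0.041049 < 0 → root in [1.193000, 1.522000]
step 3: m = 1.357500, f(m) = 0.311845 > 0 → root in [1.193000, 1.357500]
Midpoint of [1.193000, 1.357500] = 1.275250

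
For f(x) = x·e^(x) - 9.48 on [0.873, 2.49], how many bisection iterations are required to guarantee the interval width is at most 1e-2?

Initial width b − a = 2.49 − 0.873 = 1.617000.
After n steps the width is (b−a)/2^n; need (b−a)/2^n ≤ 1e-2.
So n ≥ log₂(1.617000/1e-2) = log₂(161.7000) ≈ 7.3372.
Hence n = 8.

8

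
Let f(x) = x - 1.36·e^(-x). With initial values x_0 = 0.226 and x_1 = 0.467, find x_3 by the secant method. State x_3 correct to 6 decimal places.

0.684326

Secant update: x_(k+1) = x_k − f(x_k)·(x_k − x_(k-1))/(f(x_k) − f(x_(k-1))).
f(x_0) = -0.858897, f(x_1) = -0.385557
x_2 = 0.467000 - (-0.385557)·(0.467000 - 0.226000)/(-0.385557 - (-0.858897)) = 0.663306; f(x_2) = -0.037293
x_3 = 0.663306 - (-0.037293)·(0.663306 - 0.467000)/(-0.037293 - (-0.385557)) = 0.684326; f(x_3) = -0.001699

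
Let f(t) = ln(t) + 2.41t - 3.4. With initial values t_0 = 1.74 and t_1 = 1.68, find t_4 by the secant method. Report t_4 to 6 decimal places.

1.301459

f(t_0) = 1.347285, f(t_1) = 1.167594
t_2 = 1.680000 - (1.167594)·(1.680000 - 1.740000)/(1.167594 - (1.347285)) = 1.290133; f(t_2) = -0.036033
t_3 = 1.290133 - (-0.036033)·(1.290133 - 1.680000)/(-0.036033 - (1.167594)) = 1.301805; f(t_3) = 0.001101
t_4 = 1.301805 - (0.001101)·(1.301805 - 1.290133)/(0.001101 - (-0.036033)) = 1.301459; f(t_4) = 0.000001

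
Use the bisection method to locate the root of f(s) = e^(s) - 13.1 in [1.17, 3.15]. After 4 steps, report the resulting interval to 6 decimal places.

[2.531250, 2.655000]

f(1.170000) = -9.878007, f(3.150000) = 10.236065 (opposite signs)
step 1: m = 2.160000, f(m) = -4.428862 < 0 → root in [2.160000, 3.150000]
step 2: m = 2.655000, f(m) = 1.124986 > 0 → root in [2.160000, 2.655000]
step 3: m = 2.407500, f(m) = -1.993839 < 0 → root in [2.407500, 2.655000]
step 4: m = 2.531250, f(m) = -0.530792 < 0 → root in [2.531250, 2.655000]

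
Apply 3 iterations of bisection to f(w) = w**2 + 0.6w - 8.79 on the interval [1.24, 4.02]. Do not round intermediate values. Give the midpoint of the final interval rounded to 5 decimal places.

f(1.240000) = -6.508400, f(4.020000) = 9.782400 (opposite signs)
step 1: m = 2.630000, f(m) = -0.295100 < 0 → root in [2.630000, 4.020000]
step 2: m = 3.325000, f(m) = 4.260625 > 0 → root in [2.630000, 3.325000]
step 3: m = 2.977500, f(m) = 1.862006 > 0 → root in [2.630000, 2.977500]
Midpoint of [2.630000, 2.977500] = 2.803750

2.80375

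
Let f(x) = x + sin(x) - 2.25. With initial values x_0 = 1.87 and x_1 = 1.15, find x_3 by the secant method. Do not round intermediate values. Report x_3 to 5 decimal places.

f(x_0) = 0.575572, f(x_1) = -0.187236
x_2 = 1.150000 - (-0.187236)·(1.150000 - 1.870000)/(-0.187236 - (0.575572)) = 1.326729; f(x_2) = 0.047092
x_3 = 1.326729 - (0.047092)·(1.326729 - 1.150000)/(0.047092 - (-0.187236)) = 1.291212; f(x_3) = 0.002383

1.29121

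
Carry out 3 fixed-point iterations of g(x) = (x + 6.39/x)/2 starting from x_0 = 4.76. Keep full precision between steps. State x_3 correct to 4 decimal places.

x_1 = g(4.760000) = 3.051218
x_2 = g(3.051218) = 2.572732
x_3 = g(2.572732) = 2.528237

2.5282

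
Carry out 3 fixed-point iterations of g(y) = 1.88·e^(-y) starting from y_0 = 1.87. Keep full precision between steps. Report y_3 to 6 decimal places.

y_1 = g(1.870000) = 0.289752
y_2 = g(0.289752) = 1.407084
y_3 = g(1.407084) = 0.460330

0.460330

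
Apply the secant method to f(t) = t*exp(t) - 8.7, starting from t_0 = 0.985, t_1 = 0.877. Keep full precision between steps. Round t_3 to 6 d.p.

f(t_0) = -6.062355, f(t_1) = -6.591975
t_2 = 0.877000 - (-6.591975)·(0.877000 - 0.985000)/(-6.591975 - (-6.062355)) = 2.221236; f(t_2) = 11.776949
t_3 = 2.221236 - (11.776949)·(2.221236 - 0.877000)/(11.776949 - (-6.591975)) = 1.359400; f(t_3) = -3.406691

1.359400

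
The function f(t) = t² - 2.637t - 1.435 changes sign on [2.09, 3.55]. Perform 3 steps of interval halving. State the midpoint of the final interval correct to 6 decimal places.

3.093750

f(2.090000) = -2.578230, f(3.550000) = 1.806150 (opposite signs)
step 1: m = 2.820000, f(m) = -0.918940 < 0 → root in [2.820000, 3.550000]
step 2: m = 3.185000, f(m) = 0.310380 > 0 → root in [2.820000, 3.185000]
step 3: m = 3.002500, f(m) = -0.337586 < 0 → root in [3.002500, 3.185000]
Midpoint of [3.002500, 3.185000] = 3.093750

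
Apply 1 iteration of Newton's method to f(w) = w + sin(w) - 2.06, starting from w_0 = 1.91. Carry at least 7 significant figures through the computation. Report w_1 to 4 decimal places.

0.7215

f'(w) = 1 + cos(w)
w_0 = 1.910000: f = 0.793020, f' = 0.667264 → w_1 = 1.910000 - (0.793020)/(0.667264) = 0.721535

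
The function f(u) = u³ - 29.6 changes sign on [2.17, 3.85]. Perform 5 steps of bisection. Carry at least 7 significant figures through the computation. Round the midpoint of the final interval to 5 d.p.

3.08875

f(2.170000) = -19.381687, f(3.850000) = 27.466625 (opposite signs)
step 1: m = 3.010000, f(m) = -2.329099 < 0 → root in [3.010000, 3.850000]
step 2: m = 3.430000, f(m) = 10.753607 > 0 → root in [3.010000, 3.430000]
step 3: m = 3.220000, f(m) = 3.786248 > 0 → root in [3.010000, 3.220000]
step 4: m = 3.115000, f(m) = 0.625546 > 0 → root in [3.010000, 3.115000]
step 5: m = 3.062500, f(m) = -0.877100 < 0 → root in [3.062500, 3.115000]
Midpoint of [3.062500, 3.115000] = 3.088750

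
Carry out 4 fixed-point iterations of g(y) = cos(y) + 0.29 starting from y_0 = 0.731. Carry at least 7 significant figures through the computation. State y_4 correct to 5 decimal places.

0.84201

y_1 = g(0.731000) = 1.034507
y_2 = g(1.034507) = 0.800950
y_3 = g(0.800950) = 0.986025
y_4 = g(0.986025) = 0.842009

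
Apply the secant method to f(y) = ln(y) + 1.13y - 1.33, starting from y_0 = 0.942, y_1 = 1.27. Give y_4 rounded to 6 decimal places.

1.095928

f(y_0) = -0.325290, f(y_1) = 0.344117
y_2 = 1.270000 - (0.344117)·(1.270000 - 0.942000)/(0.344117 - (-0.325290)) = 1.101388; f(y_2) = 0.011139
y_3 = 1.101388 - (0.011139)·(1.101388 - 1.270000)/(0.011139 - (0.344117)) = 1.095747; f(y_3) = -0.000369
y_4 = 1.095747 - (-0.000369)·(1.095747 - 1.101388)/(-0.000369 - (0.011139)) = 1.095928; f(y_4) = 0.000000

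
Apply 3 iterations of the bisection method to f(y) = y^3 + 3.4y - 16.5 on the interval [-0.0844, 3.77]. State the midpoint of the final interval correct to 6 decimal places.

2.083700

f(-0.084400) = -16.787561, f(3.770000) = 49.900633 (opposite signs)
step 1: m = 1.842800, f(m) = -3.976494 < 0 → root in [1.842800, 3.770000]
step 2: m = 2.806400, f(m) = 15.144632 > 0 → root in [1.842800, 2.806400]
step 3: m = 2.324600, f(m) = 3.965232 > 0 → root in [1.842800, 2.324600]
Midpoint of [1.842800, 2.324600] = 2.083700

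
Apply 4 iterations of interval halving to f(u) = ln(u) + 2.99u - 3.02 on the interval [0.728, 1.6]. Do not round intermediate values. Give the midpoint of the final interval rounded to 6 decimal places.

1.027750

f(0.728000) = -1.160734, f(1.600000) = 2.234004 (opposite signs)
step 1: m = 1.164000, f(m) = 0.612222 > 0 → root in [0.728000, 1.164000]
step 2: m = 0.946000, f(m) = -0.246973 < 0 → root in [0.946000, 1.164000]
step 3: m = 1.055000, f(m) = 0.187991 > 0 → root in [0.946000, 1.055000]
step 4: m = 1.000500, f(m) = -0.028005 < 0 → root in [1.000500, 1.055000]
Midpoint of [1.000500, 1.055000] = 1.027750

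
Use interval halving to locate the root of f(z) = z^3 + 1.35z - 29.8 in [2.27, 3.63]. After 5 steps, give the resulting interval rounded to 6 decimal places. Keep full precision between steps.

f(2.270000) = -15.038417, f(3.630000) = 22.932647 (opposite signs)
step 1: m = 2.950000, f(m) = -0.145125 < 0 → root in [2.950000, 3.630000]
step 2: m = 3.290000, f(m) = 10.252789 > 0 → root in [2.950000, 3.290000]
step 3: m = 3.120000, f(m) = 4.783328 > 0 → root in [2.950000, 3.120000]
step 4: m = 3.035000, f(m) = 2.253318 > 0 → root in [2.950000, 3.035000]
step 5: m = 2.992500, f(m) = 1.037881 > 0 → root in [2.950000, 2.992500]

[2.950000, 2.992500]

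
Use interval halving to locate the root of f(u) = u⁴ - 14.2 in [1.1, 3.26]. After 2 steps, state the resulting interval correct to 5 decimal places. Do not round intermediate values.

[1.64000, 2.18000]

f(1.100000) = -12.735900, f(3.260000) = 98.745882 (opposite signs)
step 1: m = 2.180000, f(m) = 8.385306 > 0 → root in [1.100000, 2.180000]
step 2: m = 1.640000, f(m) = -6.966052 < 0 → root in [1.640000, 2.180000]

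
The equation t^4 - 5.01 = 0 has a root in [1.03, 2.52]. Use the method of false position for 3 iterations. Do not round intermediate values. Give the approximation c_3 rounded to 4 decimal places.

1.3604

f(1.030000) = -3.884491, f(2.520000) = 35.317580
step 1: c = 1.177643, f(c) = -3.086670 < 0 → new bracket [1.177643, 2.520000]
step 2: c = 1.285532, f(c) = -2.278938 < 0 → new bracket [1.285532, 2.520000]
step 3: c = 1.360360, f(c) = -1.585355 < 0 → new bracket [1.360360, 2.520000]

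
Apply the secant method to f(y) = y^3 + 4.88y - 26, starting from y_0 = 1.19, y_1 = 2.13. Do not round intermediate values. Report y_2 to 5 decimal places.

2.57450

f(y_0) = -18.507641, f(y_1) = -5.942003
y_2 = 2.130000 - (-5.942003)·(2.130000 - 1.190000)/(-5.942003 - (-18.507641)) = 2.574505; f(y_2) = 3.627587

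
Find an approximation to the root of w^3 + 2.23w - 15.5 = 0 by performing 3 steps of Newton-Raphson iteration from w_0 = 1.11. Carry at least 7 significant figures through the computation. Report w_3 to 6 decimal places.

f'(w) = 3w^2 + 2.23
w_0 = 1.110000: f = -11.657069, f' = 5.926300 → w_1 = 1.110000 - (-11.657069)/(5.926300) = 3.077006
w_1 = 3.077006: f = 20.494718, f' = 30.633902 → w_2 = 3.077006 - (20.494718)/(30.633902) = 2.407985
w_2 = 2.407985: f = 3.832255, f' = 19.625181 → w_3 = 2.407985 - (3.832255)/(19.625181) = 2.212713

2.212713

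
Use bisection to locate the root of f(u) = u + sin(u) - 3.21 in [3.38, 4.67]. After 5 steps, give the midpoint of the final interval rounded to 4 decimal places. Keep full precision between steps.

f(3.380000) = -0.066155, f(4.670000) = 0.460898 (opposite signs)
step 1: m = 4.025000, f(m) = 0.042095 > 0 → root in [3.380000, 4.025000]
step 2: m = 3.702500, f(m) = -0.039455 < 0 → root in [3.702500, 4.025000]
step 3: m = 3.863750, f(m) = -0.007255 < 0 → root in [3.863750, 4.025000]
step 4: m = 3.944375, f(m) = 0.015083 > 0 → root in [3.863750, 3.944375]
step 5: m = 3.904063, f(m) = 0.003353 > 0 → root in [3.863750, 3.904063]
Midpoint of [3.863750, 3.904063] = 3.883906

3.8839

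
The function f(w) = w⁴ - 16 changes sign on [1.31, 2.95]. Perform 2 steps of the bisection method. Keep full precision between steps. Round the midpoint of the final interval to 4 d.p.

1.9250

f(1.310000) = -13.055001, f(2.950000) = 59.733506 (opposite signs)
step 1: m = 2.130000, f(m) = 4.583462 > 0 → root in [1.310000, 2.130000]
step 2: m = 1.720000, f(m) = -7.247869 < 0 → root in [1.720000, 2.130000]
Midpoint of [1.720000, 2.130000] = 1.925000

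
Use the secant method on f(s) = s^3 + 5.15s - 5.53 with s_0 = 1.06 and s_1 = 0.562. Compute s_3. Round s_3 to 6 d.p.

0.923957

Secant update: s_(k+1) = s_k − f(s_k)·(s_k − s_(k-1))/(f(s_k) − f(s_(k-1))).
f(s_0) = 1.120016, f(s_1) = -2.458196
s_2 = 0.562000 - (-2.458196)·(0.562000 - 1.060000)/(-2.458196 - (1.120016)) = 0.904121; f(s_2) = -0.134717
s_3 = 0.904121 - (-0.134717)·(0.904121 - 0.562000)/(-0.134717 - (-2.458196)) = 0.923957; f(s_3) = 0.017161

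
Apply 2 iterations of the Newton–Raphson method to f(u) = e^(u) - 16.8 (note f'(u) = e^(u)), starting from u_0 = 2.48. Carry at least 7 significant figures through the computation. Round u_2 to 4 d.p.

2.8235

u_0 = 2.480000: f = -4.858736, f' = 11.941264 → u_1 = 2.480000 - (-4.858736)/(11.941264) = 2.886886
u_1 = 2.886886: f = 1.137369, f' = 17.937369 → u_2 = 2.886886 - (1.137369)/(17.937369) = 2.823478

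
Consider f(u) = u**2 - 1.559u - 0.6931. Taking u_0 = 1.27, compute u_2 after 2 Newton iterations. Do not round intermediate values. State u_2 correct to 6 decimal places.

1.979017

Newton update: u ← u − f(u)/f'(u).
f'(u) = 2u - 1.559
u_0 = 1.270000: f = -1.060130, f' = 0.981000 → u_1 = 1.270000 - (-1.060130)/(0.981000) = 2.350663
u_1 = 2.350663: f = 1.167832, f' = 3.142325 → u_2 = 2.350663 - (1.167832)/(3.142325) = 1.979017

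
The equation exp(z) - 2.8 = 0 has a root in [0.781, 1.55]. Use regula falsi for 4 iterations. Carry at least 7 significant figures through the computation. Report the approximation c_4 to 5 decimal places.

1.02879

f(0.781000) = -0.616345, f(1.550000) = 1.911470
step 1: c = 0.968502, f(c) = -0.166005 < 0 → new bracket [0.968502, 1.550000]
step 2: c = 1.014968, f(c) = -0.040726 < 0 → new bracket [1.014968, 1.550000]
step 3: c = 1.026129, f(c) = -0.009755 < 0 → new bracket [1.026129, 1.550000]
step 4: c = 1.028789, f(c) = -0.002323 < 0 → new bracket [1.028789, 1.550000]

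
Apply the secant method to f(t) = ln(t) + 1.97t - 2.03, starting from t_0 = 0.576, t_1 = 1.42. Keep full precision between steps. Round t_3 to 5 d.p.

1.01855

f(t_0) = -1.446928, f(t_1) = 1.118057
t_2 = 1.420000 - (1.118057)·(1.420000 - 0.576000)/(1.118057 - (-1.446928)) = 1.052107; f(t_2) = 0.093445
t_3 = 1.052107 - (0.093445)·(1.052107 - 1.420000)/(0.093445 - (1.118057)) = 1.018555; f(t_3) = -0.005062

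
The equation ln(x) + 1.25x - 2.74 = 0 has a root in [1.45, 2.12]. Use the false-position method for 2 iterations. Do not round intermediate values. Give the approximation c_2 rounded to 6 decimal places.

f(1.450000) = -0.555936, f(2.120000) = 0.661416
step 1: c = 1.755973, f(c) = 0.017990 > 0 → new bracket [1.450000, 1.755973]
step 2: c = 1.746382, f(c) = 0.000525 > 0 → new bracket [1.450000, 1.746382]

1.746382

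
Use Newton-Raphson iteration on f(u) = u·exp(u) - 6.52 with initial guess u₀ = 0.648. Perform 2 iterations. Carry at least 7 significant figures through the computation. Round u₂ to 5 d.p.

1.81704

Newton update: u ← u − f(u)/f'(u).
f'(u) = (u + 1)·exp(u)
u_0 = 0.648000: f = -5.281210, f' = 3.150504 → u_1 = 0.648000 - (-5.281210)/(3.150504) = 2.324306
u_1 = 2.324306: f = 17.233453, f' = 33.973041 → u_2 = 2.324306 - (17.233453)/(33.973041) = 1.817038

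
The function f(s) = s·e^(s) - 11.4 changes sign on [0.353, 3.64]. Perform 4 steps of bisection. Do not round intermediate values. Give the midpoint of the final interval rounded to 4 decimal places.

1.8938

f(0.353000) = -10.897564, f(3.640000) = 127.254286 (opposite signs)
step 1: m = 1.996500, f(m) = 3.300708 > 0 → root in [0.353000, 1.996500]
step 2: m = 1.174750, f(m) = -7.596942 < 0 → root in [1.174750, 1.996500]
step 3: m = 1.585625, f(m) = -3.658437 < 0 → root in [1.585625, 1.996500]
step 4: m = 1.791063, f(m) = -0.661112 < 0 → root in [1.791063, 1.996500]
Midpoint of [1.791063, 1.996500] = 1.893781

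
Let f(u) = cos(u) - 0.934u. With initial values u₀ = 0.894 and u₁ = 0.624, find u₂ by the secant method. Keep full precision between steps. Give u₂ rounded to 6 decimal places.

0.765183

f(u_0) = -0.208697, f(u_1) = 0.228732
u_2 = 0.624000 - (0.228732)·(0.624000 - 0.894000)/(0.228732 - (-0.208697)) = 0.765183; f(u_2) = 0.006575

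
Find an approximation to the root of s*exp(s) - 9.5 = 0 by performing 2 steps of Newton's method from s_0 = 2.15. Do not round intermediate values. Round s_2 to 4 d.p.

f'(s) = (s+1)*exp(s)
s_0 = 2.150000: f = 8.957446, f' = 27.042304 → s_1 = 2.150000 - (8.957446)/(27.042304) = 1.818762
s_1 = 1.818762: f = 1.711249, f' = 17.375470 → s_2 = 1.818762 - (1.711249)/(17.375470) = 1.720275

1.7203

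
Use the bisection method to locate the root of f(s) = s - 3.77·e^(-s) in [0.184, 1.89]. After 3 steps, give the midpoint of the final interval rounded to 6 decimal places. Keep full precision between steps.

1.143625

f(0.184000) = -2.952398, f(1.890000) = 1.320459 (opposite signs)
step 1: m = 1.037000, f(m) = -0.299528 < 0 → root in [1.037000, 1.890000]
step 2: m = 1.463500, f(m) = 0.591028 > 0 → root in [1.037000, 1.463500]
step 3: m = 1.250250, f(m) = 0.170397 > 0 → root in [1.037000, 1.250250]
Midpoint of [1.037000, 1.250250] = 1.143625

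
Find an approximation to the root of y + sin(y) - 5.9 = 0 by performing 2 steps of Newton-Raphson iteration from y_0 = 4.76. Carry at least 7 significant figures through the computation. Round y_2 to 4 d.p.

f'(y) = 1 + cos(y)
y_0 = 4.760000: f = -2.138867, f' = 1.047593 → y_1 = 4.760000 - (-2.138867)/(1.047593) = 6.801696
y_1 = 6.801696: f = 1.397284, f' = 1.868558 → y_2 = 6.801696 - (1.397284)/(1.868558) = 6.053909

6.0539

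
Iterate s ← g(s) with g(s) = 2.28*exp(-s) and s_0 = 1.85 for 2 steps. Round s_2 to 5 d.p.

s_1 = g(1.850000) = 0.358501
s_2 = g(0.358501) = 1.593089

1.59309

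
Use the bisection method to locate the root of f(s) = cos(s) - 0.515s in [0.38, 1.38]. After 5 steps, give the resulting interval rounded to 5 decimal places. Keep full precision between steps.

f(0.380000) = 0.732965, f(1.380000) = -0.521059 (opposite signs)
step 1: m = 0.880000, f(m) = 0.183951 > 0 → root in [0.880000, 1.380000]
step 2: m = 1.130000, f(m) = -0.155290 < 0 → root in [0.880000, 1.130000]
step 3: m = 1.005000, f(m) = 0.018513 > 0 → root in [1.005000, 1.130000]
step 4: m = 1.067500, f(m) = -0.067447 < 0 → root in [1.005000, 1.067500]
step 5: m = 1.036250, f(m) = -0.024218 < 0 → root in [1.005000, 1.036250]

[1.00500, 1.03625]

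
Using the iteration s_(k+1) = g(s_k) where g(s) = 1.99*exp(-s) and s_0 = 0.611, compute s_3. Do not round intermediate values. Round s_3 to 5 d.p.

s_1 = g(0.611000) = 1.080188
s_2 = g(1.080188) = 0.675668
s_3 = g(0.675668) = 1.012544

1.01254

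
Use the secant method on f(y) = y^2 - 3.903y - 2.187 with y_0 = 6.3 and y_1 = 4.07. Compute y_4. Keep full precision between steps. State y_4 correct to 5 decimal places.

4.39990

f(y_0) = 12.914100, f(y_1) = -1.507310
y_2 = 4.070000 - (-1.507310)·(4.070000 - 6.300000)/(-1.507310 - (12.914100)) = 4.303077; f(y_2) = -0.465437
y_3 = 4.303077 - (-0.465437)·(4.303077 - 4.070000)/(-0.465437 - (-1.507310)) = 4.407200; f(y_3) = 0.035110
y_4 = 4.407200 - (0.035110)·(4.407200 - 4.303077)/(0.035110 - (-0.465437)) = 4.399896; f(y_4) = -0.000707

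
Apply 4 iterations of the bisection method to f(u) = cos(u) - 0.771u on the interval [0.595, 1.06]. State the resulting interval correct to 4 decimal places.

f(0.595000) = 0.369403, f(1.060000) = -0.328388 (opposite signs)
step 1: m = 0.827500, f(m) = 0.038716 > 0 → root in [0.827500, 1.060000]
step 2: m = 0.943750, f(m) = -0.140876 < 0 → root in [0.827500, 0.943750]
step 3: m = 0.885625, f(m) = -0.050011 < 0 → root in [0.827500, 0.885625]
step 4: m = 0.856563, f(m) = -0.005371 < 0 → root in [0.827500, 0.856563]

[0.8275, 0.8566]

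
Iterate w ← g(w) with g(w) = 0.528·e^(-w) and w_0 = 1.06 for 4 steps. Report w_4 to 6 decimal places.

0.375761

w_1 = g(1.060000) = 0.182929
w_2 = g(0.182929) = 0.439733
w_3 = g(0.439733) = 0.340142
w_4 = g(0.340142) = 0.375761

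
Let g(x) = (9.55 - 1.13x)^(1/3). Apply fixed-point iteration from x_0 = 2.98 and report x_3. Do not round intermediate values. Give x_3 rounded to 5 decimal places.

1.94345

x_1 = g(2.980000) = 1.835370
x_2 = g(1.835370) = 1.955346
x_3 = g(1.955346) = 1.943455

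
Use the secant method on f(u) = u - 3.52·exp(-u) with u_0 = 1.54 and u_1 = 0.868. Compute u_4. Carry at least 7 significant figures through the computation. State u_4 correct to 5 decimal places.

1.13330

f(u_0) = 0.785379, f(u_1) = -0.609662
u_2 = 0.868000 - (-0.609662)·(0.868000 - 1.540000)/(-0.609662 - (0.785379)) = 1.161678; f(u_2) = 0.060057
u_3 = 1.161678 - (0.060057)·(1.161678 - 0.868000)/(0.060057 - (-0.609662)) = 1.135343; f(u_3) = 0.004324
u_4 = 1.135343 - (0.004324)·(1.135343 - 1.161678)/(0.004324 - (0.060057)) = 1.133299; f(u_4) = -0.000033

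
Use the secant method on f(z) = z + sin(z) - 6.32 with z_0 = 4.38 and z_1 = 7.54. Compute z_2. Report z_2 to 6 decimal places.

f(z_0) = -2.885266, f(z_1) = 2.171111
z_2 = 7.540000 - (2.171111)·(7.540000 - 4.380000)/(2.171111 - (-2.885266)) = 6.183157; f(z_2) = -0.236706

6.183157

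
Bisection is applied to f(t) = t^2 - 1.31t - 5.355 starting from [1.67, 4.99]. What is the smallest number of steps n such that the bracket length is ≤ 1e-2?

Initial width b − a = 4.99 − 1.67 = 3.320000.
After n steps the width is (b−a)/2^n; need (b−a)/2^n ≤ 1e-2.
So n ≥ log₂(3.320000/1e-2) = log₂(332.0000) ≈ 8.3750.
Hence n = 9.

9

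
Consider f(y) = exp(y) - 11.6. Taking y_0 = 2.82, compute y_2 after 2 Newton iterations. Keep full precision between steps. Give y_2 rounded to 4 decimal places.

2.4528

f'(y) = exp(y)
y_0 = 2.820000: f = 5.176851, f' = 16.776851 → y_1 = 2.820000 - (5.176851)/(16.776851) = 2.511429
y_1 = 2.511429: f = 0.722526, f' = 12.322526 → y_2 = 2.511429 - (0.722526)/(12.322526) = 2.452794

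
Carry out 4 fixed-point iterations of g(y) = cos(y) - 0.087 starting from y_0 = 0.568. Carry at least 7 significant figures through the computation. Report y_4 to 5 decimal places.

0.66827

y_1 = g(0.568000) = 0.755979
y_2 = g(0.755979) = 0.640601
y_3 = g(0.640601) = 0.714737
y_4 = g(0.714737) = 0.668266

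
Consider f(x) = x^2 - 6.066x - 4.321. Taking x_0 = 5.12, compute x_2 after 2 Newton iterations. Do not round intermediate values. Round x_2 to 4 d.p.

Newton update: x ← x − f(x)/f'(x).
f'(x) = 2x - 6.066
x_0 = 5.120000: f = -9.164520, f' = 4.174000 → x_1 = 5.120000 - (-9.164520)/(4.174000) = 7.315621
x_1 = 7.315621: f = 4.820749, f' = 8.565241 → x_2 = 7.315621 - (4.820749)/(8.565241) = 6.752793

6.7528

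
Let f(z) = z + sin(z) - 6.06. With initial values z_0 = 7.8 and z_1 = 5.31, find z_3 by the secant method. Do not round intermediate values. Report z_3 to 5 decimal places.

6.16735

f(z_0) = 2.738543, f(z_1) = -1.576682
z_2 = 5.310000 - (-1.576682)·(5.310000 - 7.800000)/(-1.576682 - (2.738543)) = 6.219788; f(z_2) = 0.096432
z_3 = 6.219788 - (0.096432)·(6.219788 - 5.310000)/(0.096432 - (-1.576682)) = 6.167351; f(z_3) = -0.008225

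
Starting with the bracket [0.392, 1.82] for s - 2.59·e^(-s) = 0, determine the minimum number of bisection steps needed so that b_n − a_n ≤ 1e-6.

21

Initial width b − a = 1.82 − 0.392 = 1.428000.
After n steps the width is (b−a)/2^n; need (b−a)/2^n ≤ 1e-6.
So n ≥ log₂(1.428000/1e-6) = log₂(1428000.0000) ≈ 20.4456.
Hence n = 21.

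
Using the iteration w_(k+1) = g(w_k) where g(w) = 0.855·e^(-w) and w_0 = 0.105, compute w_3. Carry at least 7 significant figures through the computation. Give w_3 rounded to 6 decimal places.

w_1 = g(0.105000) = 0.769777
w_2 = g(0.769777) = 0.395964
w_3 = g(0.395964) = 0.575441

0.575441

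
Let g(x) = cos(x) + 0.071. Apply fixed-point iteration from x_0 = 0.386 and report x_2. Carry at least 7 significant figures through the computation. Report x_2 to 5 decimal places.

0.61347

x_1 = g(0.386000) = 0.997422
x_2 = g(0.997422) = 0.613469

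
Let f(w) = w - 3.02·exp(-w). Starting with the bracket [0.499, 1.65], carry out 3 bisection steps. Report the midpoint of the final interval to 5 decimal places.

1.00256

f(0.499000) = -1.334555, f(1.650000) = 1.070009 (opposite signs)
step 1: m = 1.074500, f(m) = 0.043265 > 0 → root in [0.499000, 1.074500]
step 2: m = 0.786750, f(m) = -0.588323 < 0 → root in [0.786750, 1.074500]
step 3: m = 0.930625, f(m) = -0.260183 < 0 → root in [0.930625, 1.074500]
Midpoint of [0.930625, 1.074500] = 1.002563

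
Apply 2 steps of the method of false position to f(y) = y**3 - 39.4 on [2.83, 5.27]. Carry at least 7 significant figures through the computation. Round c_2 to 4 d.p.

False-position update: c = (a·f(b) − b·f(a))/(f(b) − f(a)); replace the endpoint whose sign matches f(c).
f(2.830000) = -16.734813, f(5.270000) = 106.963183
step 1: c = 3.160102, f(c) = -7.842451 < 0 → new bracket [3.160102, 5.270000]
step 2: c = 3.304230, f(c) = -3.324613 < 0 → new bracket [3.304230, 5.270000]

3.3042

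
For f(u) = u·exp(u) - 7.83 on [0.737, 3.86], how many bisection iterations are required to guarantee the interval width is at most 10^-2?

Initial width b − a = 3.86 − 0.737 = 3.123000.
After n steps the width is (b−a)/2^n; need (b−a)/2^n ≤ 10^-2.
So n ≥ log₂(3.123000/10^-2) = log₂(312.3000) ≈ 8.2868.
Hence n = 9.

9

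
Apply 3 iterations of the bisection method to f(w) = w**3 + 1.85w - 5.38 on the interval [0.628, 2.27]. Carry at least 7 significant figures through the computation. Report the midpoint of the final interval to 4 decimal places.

f(0.628000) = -3.970527, f(2.270000) = 10.516583 (opposite signs)
step 1: m = 1.449000, f(m) = 0.342972 > 0 → root in [0.628000, 1.449000]
step 2: m = 1.038500, f(m) = -2.338771 < 0 → root in [1.038500, 1.449000]
step 3: m = 1.243750, f(m) = -1.155088 < 0 → root in [1.243750, 1.449000]
Midpoint of [1.243750, 1.449000] = 1.346375

1.3464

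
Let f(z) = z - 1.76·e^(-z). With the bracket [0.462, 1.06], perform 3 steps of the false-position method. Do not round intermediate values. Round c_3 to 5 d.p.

0.79499

False-position update: c = (a·f(b) − b·f(a))/(f(b) − f(a)); replace the endpoint whose sign matches f(c).
f(0.462000) = -0.646839, f(1.060000) = 0.450238
step 1: c = 0.814582, f(c) = 0.035212 > 0 → new bracket [0.462000, 0.814582]
step 2: c = 0.796380, f(c) = 0.002693 > 0 → new bracket [0.462000, 0.796380]
step 3: c = 0.794994, f(c) = 0.000206 > 0 → new bracket [0.462000, 0.794994]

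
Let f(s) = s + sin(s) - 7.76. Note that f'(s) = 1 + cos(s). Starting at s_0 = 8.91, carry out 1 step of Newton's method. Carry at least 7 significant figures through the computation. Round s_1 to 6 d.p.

s_0 = 8.910000: f = 1.642342, f' = 0.129598 → s_1 = 8.910000 - (1.642342)/(0.129598) = -3.762591

-3.762591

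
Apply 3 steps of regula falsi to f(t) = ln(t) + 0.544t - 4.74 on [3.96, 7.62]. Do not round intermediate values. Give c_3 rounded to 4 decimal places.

f(3.960000) = -1.209516, f(7.620000) = 1.436056
step 1: c = 5.633297, f(c) = 0.053209 > 0 → new bracket [3.960000, 5.633297]
step 2: c = 5.562788, f(c) = 0.002256 > 0 → new bracket [3.960000, 5.562788]
step 3: c = 5.559804, f(c) = 0.000096 > 0 → new bracket [3.960000, 5.559804]

5.5598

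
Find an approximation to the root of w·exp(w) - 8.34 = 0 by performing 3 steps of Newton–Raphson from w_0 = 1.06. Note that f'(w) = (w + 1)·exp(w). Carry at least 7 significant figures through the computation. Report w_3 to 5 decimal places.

1.63387

Newton update: w ← w − f(w)/f'(w).
w_0 = 1.060000: f = -5.280447, f' = 5.945924 → w_1 = 1.060000 - (-5.280447)/(5.945924) = 1.948078
w_1 = 1.948078: f = 5.326148, f' = 20.681342 → w_2 = 1.948078 - (5.326148)/(20.681342) = 1.690544
w_2 = 1.690544: f = 0.826862, f' = 14.589294 → w_3 = 1.690544 - (0.826862)/(14.589294) = 1.633868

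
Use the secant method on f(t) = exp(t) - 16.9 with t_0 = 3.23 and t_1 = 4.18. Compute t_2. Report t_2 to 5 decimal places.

3.03141

f(t_0) = 8.379657, f(t_1) = 48.465853
t_2 = 4.180000 - (48.465853)·(4.180000 - 3.230000)/(48.465853 - (8.379657)) = 3.031411; f(t_2) = 3.826459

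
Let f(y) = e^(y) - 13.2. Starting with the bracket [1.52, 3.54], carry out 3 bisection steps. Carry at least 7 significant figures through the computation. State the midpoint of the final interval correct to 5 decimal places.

f(1.520000) = -8.627775, f(3.540000) = 21.266919 (opposite signs)
step 1: m = 2.530000, f(m) = -0.646494 < 0 → root in [2.530000, 3.540000]
step 2: m = 3.035000, f(m) = 7.600978 > 0 → root in [2.530000, 3.035000]
step 3: m = 2.782500, f(m) = 2.959369 > 0 → root in [2.530000, 2.782500]
Midpoint of [2.530000, 2.782500] = 2.656250

2.65625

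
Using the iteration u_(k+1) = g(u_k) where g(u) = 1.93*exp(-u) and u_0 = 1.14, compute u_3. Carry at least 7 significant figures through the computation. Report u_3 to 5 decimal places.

0.68142

u_1 = g(1.140000) = 0.617251
u_2 = g(0.617251) = 1.041091
u_3 = g(1.041091) = 0.681424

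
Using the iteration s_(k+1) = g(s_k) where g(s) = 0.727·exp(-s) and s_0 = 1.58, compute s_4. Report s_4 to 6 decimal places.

s_1 = g(1.580000) = 0.149744
s_2 = g(0.149744) = 0.625895
s_3 = g(0.625895) = 0.388787
s_4 = g(0.388787) = 0.492818

0.492818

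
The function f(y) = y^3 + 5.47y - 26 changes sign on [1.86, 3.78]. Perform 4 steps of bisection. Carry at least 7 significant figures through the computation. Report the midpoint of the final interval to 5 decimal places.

f(1.860000) = -9.390944, f(3.780000) = 48.686752 (opposite signs)
step 1: m = 2.820000, f(m) = 11.851168 > 0 → root in [1.860000, 2.820000]
step 2: m = 2.340000, f(m) = -0.387296 < 0 → root in [2.340000, 2.820000]
step 3: m = 2.580000, f(m) = 5.286112 > 0 → root in [2.340000, 2.580000]
step 4: m = 2.460000, f(m) = 2.343136 > 0 → root in [2.340000, 2.460000]
Midpoint of [2.340000, 2.460000] = 2.400000

2.40000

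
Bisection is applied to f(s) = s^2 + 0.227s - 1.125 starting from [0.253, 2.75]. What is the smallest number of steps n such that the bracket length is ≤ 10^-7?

Initial width b − a = 2.75 − 0.253 = 2.497000.
After n steps the width is (b−a)/2^n; need (b−a)/2^n ≤ 10^-7.
So n ≥ log₂(2.497000/10^-7) = log₂(24970000.0000) ≈ 24.5737.
Hence n = 25.

25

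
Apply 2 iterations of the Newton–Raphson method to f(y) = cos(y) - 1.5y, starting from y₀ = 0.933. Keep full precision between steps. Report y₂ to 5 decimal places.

Newton update: y ← y − f(y)/f'(y).
f'(y) = -sin(y) - 1.5
y_0 = 0.933000: f = -0.804074, f' = -2.303410 → y_1 = 0.933000 - (-0.804074)/(-2.303410) = 0.583920
y_1 = 0.583920: f = -0.041573, f' = -2.051299 → y_2 = 0.583920 - (-0.041573)/(-2.051299) = 0.563654

0.56365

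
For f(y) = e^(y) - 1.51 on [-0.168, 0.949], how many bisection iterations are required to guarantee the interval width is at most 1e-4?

14

Initial width b − a = 0.949 − -0.168 = 1.117000.
After n steps the width is (b−a)/2^n; need (b−a)/2^n ≤ 1e-4.
So n ≥ log₂(1.117000/1e-4) = log₂(11170.0000) ≈ 13.4473.
Hence n = 14.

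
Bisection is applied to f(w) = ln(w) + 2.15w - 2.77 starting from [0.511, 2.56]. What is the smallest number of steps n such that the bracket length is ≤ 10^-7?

Initial width b − a = 2.56 − 0.511 = 2.049000.
After n steps the width is (b−a)/2^n; need (b−a)/2^n ≤ 10^-7.
So n ≥ log₂(2.049000/10^-7) = log₂(20490000.0000) ≈ 24.2884.
Hence n = 25.

25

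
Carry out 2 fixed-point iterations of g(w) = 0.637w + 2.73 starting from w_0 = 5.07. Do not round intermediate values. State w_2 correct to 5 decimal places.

w_1 = g(5.070000) = 5.959590
w_2 = g(5.959590) = 6.526259

6.52626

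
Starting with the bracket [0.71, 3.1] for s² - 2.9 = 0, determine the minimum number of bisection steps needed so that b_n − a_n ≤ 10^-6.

Initial width b − a = 3.1 − 0.71 = 2.390000.
After n steps the width is (b−a)/2^n; need (b−a)/2^n ≤ 10^-6.
So n ≥ log₂(2.390000/10^-6) = log₂(2390000.0000) ≈ 21.1886.
Hence n = 22.

22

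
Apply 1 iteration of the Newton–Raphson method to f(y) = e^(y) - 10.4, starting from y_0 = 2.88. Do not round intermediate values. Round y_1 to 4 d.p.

f'(y) = e^(y)
y_0 = 2.880000: f = 7.414273, f' = 17.814273 → y_1 = 2.880000 - (7.414273)/(17.814273) = 2.463802

2.4638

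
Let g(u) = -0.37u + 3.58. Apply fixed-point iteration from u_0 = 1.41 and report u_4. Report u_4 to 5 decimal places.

u_1 = g(1.410000) = 3.058300
u_2 = g(3.058300) = 2.448429
u_3 = g(2.448429) = 2.674081
u_4 = g(2.674081) = 2.590590

2.59059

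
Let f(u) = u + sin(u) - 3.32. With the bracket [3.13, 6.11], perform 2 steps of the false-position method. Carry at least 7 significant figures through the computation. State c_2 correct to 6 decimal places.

3.497267

f(3.130000) = -0.178408, f(6.110000) = 2.617679
step 1: c = 3.320142, f(c) = -0.177460 < 0 → new bracket [3.320142, 6.110000]
step 2: c = 3.497267, f(c) = -0.170956 < 0 → new bracket [3.497267, 6.110000]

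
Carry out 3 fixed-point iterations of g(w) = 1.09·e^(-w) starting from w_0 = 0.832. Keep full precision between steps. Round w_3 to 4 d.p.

w_1 = g(0.832000) = 0.474344
w_2 = g(0.474344) = 0.678299
w_3 = g(0.678299) = 0.553152

0.5532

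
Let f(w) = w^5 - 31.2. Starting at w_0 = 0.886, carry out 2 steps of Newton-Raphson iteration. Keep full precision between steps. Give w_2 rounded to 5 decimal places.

8.66851

f'(w) = 5w^4
w_0 = 0.886000: f = -30.654030, f' = 3.081094 → w_1 = 0.886000 - (-30.654030)/(3.081094) = 10.835075
w_1 = 10.835075: f = 149303.088790, f' = 68912.441164 → w_2 = 10.835075 - (149303.088790)/(68912.441164) = 8.668512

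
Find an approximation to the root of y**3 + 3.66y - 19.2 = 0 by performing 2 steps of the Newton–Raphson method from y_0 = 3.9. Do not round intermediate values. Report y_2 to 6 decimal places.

Newton update: y ← y − f(y)/f'(y).
f'(y) = 3y**2 + 3.66
y_0 = 3.900000: f = 54.393000, f' = 49.290000 → y_1 = 3.900000 - (54.393000)/(49.290000) = 2.796470
y_1 = 2.796470: f = 12.904156, f' = 27.120731 → y_2 = 2.796470 - (12.904156)/(27.120731) = 2.320666

2.320666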